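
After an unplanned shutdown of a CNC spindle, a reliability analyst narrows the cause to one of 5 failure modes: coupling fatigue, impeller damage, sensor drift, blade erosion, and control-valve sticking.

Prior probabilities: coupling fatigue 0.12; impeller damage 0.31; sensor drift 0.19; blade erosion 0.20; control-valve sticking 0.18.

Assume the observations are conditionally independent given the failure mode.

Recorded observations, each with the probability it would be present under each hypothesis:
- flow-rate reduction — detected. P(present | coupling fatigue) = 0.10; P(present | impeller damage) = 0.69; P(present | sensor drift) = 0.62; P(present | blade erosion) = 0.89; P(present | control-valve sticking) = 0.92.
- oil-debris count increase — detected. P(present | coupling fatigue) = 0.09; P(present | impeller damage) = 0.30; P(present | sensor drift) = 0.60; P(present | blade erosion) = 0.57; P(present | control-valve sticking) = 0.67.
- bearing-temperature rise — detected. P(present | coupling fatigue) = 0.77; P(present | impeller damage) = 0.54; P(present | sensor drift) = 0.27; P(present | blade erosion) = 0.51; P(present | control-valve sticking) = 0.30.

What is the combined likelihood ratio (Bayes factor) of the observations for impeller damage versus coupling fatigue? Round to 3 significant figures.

16.1

The Bayes factor is the ratio of the joint likelihoods of the evidence pattern under the two hypotheses.
  impeller damage: 0.69 × 0.30 × 0.54 = 0.11178
  coupling fatigue: 0.10 × 0.09 × 0.77 = 0.00693
Bayes factor = 0.11178 / 0.00693 ≈ 16.1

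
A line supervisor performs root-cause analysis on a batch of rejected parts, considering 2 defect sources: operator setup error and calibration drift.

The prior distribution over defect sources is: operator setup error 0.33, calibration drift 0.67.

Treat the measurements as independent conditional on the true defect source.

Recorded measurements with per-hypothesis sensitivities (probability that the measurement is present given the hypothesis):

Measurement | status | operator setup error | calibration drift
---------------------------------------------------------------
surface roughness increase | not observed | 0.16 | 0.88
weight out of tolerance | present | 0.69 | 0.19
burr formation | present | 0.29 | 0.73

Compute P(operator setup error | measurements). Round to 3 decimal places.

For each hypothesis, the unnormalized posterior weight is prior × product of the measurement likelihoods (using 1 − P(present | H) for each absent measurement):
  operator setup error: 0.33 × (1 − 0.16) × 0.69 × 0.29 = 0.055468
  calibration drift: 0.67 × (1 − 0.88) × 0.19 × 0.73 = 0.011151
Marginal likelihood of the evidence = 0.066619.
P(operator setup error | evidence) = 0.055468 / 0.066619 ≈ 0.833.

0.833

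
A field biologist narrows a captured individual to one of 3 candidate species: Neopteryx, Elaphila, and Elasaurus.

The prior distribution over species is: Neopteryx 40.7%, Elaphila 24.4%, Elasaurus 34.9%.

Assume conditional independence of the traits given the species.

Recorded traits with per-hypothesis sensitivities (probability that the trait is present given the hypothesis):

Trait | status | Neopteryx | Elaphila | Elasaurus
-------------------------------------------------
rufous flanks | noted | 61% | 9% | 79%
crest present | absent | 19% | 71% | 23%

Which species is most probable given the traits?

Elasaurus

By Bayes' rule with conditional independence, the unnormalized weight for each hypothesis is prior × ∏ likelihoods (using 1 − P(present | H) for each absent trait):
  Neopteryx: 0.407 × 0.61 × (1 − 0.19) = 0.2011
  Elaphila: 0.244 × 0.09 × (1 − 0.71) = 0.0063684
  Elasaurus: 0.349 × 0.79 × (1 − 0.23) = 0.2123
The unnormalized weights sum to 0.41976.
P(Neopteryx | evidence) ≈ 0.2011 / 0.41976 ≈ 0.479
P(Elaphila | evidence) ≈ 0.0063684 / 0.41976 ≈ 0.015
P(Elasaurus | evidence) ≈ 0.2123 / 0.41976 ≈ 0.506
The largest is 0.506, so Elasaurus is most probable.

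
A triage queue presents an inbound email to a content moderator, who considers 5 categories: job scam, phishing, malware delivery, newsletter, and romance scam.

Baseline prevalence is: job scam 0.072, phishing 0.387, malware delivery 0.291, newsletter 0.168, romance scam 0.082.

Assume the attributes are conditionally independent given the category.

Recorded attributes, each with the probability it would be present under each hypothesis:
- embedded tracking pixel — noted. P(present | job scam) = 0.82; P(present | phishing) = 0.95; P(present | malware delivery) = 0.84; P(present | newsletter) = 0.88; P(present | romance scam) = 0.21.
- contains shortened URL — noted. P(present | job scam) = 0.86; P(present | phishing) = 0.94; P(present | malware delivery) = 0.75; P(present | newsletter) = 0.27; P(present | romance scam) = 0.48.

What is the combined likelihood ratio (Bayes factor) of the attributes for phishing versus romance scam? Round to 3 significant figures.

Joint likelihood of the attribute pattern under each hypothesis:
  phishing: 0.95 × 0.94 = 0.893
  romance scam: 0.21 × 0.48 = 0.1008
Bayes factor = 0.893 / 0.1008 ≈ 8.86

8.86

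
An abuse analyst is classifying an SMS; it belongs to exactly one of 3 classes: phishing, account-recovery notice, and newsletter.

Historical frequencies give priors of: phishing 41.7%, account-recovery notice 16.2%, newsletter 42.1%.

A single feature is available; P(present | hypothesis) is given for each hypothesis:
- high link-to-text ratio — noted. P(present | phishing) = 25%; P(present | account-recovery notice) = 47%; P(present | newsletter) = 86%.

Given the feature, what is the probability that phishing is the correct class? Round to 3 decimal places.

By Bayes' rule, the unnormalized weight for each hypothesis is prior × likelihood:
  phishing: 0.417 × 0.25 = 0.10425
  account-recovery notice: 0.162 × 0.47 = 0.07614
  newsletter: 0.421 × 0.86 = 0.36206
Normalizing constant Z = 0.10425 + 0.07614 + 0.36206 = 0.54245.
P(phishing | evidence) = 0.10425 / 0.54245 ≈ 0.192.

0.192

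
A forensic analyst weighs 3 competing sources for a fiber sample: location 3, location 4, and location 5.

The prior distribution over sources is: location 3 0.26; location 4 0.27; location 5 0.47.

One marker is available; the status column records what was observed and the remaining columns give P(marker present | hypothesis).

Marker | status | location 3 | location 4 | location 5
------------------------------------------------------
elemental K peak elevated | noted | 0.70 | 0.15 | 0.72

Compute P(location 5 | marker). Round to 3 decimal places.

For each hypothesis, the unnormalized posterior weight is prior × likelihood:
  location 3: 0.26 × 0.70 = 0.182
  location 4: 0.27 × 0.15 = 0.0405
  location 5: 0.47 × 0.72 = 0.3384
Marginal likelihood of the evidence = 0.5609.
P(location 5 | evidence) = 0.3384 / 0.5609 ≈ 0.603.

0.603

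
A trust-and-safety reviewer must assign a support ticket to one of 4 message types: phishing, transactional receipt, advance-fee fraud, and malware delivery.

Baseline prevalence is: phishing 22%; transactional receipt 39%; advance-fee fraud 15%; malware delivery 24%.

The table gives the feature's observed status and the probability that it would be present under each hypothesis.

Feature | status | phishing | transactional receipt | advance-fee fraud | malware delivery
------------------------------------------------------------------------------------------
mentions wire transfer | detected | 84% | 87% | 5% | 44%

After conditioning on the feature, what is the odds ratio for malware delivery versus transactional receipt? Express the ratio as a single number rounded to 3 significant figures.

0.311

Unnormalized posterior weight (prior times the feature likelihood) for each of the two hypotheses:
  malware delivery: 0.24 × 0.44 = 0.1056
  transactional receipt: 0.39 × 0.87 = 0.3393
Posterior odds = 0.1056 / 0.3393 ≈ 0.311.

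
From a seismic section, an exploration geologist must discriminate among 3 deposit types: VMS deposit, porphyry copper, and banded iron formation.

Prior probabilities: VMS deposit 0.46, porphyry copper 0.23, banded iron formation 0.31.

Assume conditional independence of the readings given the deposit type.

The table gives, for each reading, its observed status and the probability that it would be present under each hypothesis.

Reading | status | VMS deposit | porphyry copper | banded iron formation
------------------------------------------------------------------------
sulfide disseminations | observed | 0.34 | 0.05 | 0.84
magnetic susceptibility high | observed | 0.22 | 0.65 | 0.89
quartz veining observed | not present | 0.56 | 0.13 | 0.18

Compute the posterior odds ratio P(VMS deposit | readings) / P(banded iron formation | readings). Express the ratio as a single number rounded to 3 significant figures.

Posterior odds equal prior odds times the likelihood ratio; only the two competing hypotheses matter (using 1 − P(present | H) for each absent reading).
  VMS deposit: 0.46 × 0.34 × 0.22 × (1 − 0.56) = 0.01514
  banded iron formation: 0.31 × 0.84 × 0.89 × (1 − 0.18) = 0.19004
Posterior odds = 0.01514 / 0.19004 ≈ 0.0797.

0.0797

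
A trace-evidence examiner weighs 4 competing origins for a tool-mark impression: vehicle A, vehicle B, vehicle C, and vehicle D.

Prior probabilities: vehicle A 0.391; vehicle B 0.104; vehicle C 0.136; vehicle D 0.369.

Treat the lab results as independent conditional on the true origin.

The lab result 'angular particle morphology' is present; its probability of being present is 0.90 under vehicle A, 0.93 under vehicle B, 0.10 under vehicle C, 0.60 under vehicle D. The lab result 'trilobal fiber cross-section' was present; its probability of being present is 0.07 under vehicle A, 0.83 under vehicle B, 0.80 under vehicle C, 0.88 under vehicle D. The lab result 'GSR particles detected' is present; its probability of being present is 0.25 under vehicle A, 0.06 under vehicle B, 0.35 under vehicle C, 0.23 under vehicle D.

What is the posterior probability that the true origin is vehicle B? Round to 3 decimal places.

0.081

By Bayes' rule with conditional independence, the unnormalized weight for each hypothesis is prior × ∏ likelihoods:
  vehicle A: 0.391 × 0.90 × 0.07 × 0.25 = 0.0061583
  vehicle B: 0.104 × 0.93 × 0.83 × 0.06 = 0.0048167
  vehicle C: 0.136 × 0.10 × 0.80 × 0.35 = 0.003808
  vehicle D: 0.369 × 0.60 × 0.88 × 0.23 = 0.044811
Marginal likelihood of the evidence = 0.059594.
P(vehicle B | evidence) = 0.0048167 / 0.059594 ≈ 0.081.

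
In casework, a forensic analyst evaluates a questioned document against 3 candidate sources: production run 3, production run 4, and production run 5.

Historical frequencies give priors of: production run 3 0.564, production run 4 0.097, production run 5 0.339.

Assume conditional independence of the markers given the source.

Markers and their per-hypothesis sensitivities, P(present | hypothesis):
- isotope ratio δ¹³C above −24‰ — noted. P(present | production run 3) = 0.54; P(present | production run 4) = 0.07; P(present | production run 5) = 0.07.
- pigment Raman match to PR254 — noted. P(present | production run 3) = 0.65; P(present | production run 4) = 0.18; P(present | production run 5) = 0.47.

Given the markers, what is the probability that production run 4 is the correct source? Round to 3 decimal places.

0.006

By Bayes' rule with conditional independence, the unnormalized weight for each hypothesis is prior × ∏ likelihoods:
  production run 3: 0.564 × 0.54 × 0.65 = 0.19796
  production run 4: 0.097 × 0.07 × 0.18 = 0.0012222
  production run 5: 0.339 × 0.07 × 0.47 = 0.011153
Marginal likelihood of the evidence = 0.21034.
P(production run 4 | evidence) = 0.0012222 / 0.21034 ≈ 0.006.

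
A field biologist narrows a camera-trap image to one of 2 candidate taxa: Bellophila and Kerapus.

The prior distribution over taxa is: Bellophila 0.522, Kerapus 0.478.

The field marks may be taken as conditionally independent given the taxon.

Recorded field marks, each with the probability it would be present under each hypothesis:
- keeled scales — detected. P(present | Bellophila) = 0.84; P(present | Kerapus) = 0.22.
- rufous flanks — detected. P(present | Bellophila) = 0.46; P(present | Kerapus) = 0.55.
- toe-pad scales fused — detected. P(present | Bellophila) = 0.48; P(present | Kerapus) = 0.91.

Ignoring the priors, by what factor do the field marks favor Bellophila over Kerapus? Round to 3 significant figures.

1.68

The Bayes factor is the ratio of the joint likelihoods of the field mark pattern under the two hypotheses.
  Bellophila: 0.84 × 0.46 × 0.48 = 0.18547
  Kerapus: 0.22 × 0.55 × 0.91 = 0.11011
Bayes factor = 0.18547 / 0.11011 ≈ 1.68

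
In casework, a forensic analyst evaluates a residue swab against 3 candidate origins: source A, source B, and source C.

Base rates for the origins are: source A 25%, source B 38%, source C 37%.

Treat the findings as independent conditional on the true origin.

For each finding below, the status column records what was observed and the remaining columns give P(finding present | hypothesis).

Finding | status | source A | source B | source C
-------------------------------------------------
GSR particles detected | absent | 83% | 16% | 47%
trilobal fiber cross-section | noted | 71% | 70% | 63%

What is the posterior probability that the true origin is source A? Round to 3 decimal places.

Multiply each prior by the joint likelihood of the evidence pattern (using 1 − P(present | H) for each absent finding):
  source A: 0.25 × (1 − 0.83) × 0.71 = 0.030175
  source B: 0.38 × (1 − 0.16) × 0.70 = 0.22344
  source C: 0.37 × (1 − 0.47) × 0.63 = 0.12354
Normalizing constant Z = 0.030175 + 0.22344 + 0.12354 = 0.37716.
P(source A | evidence) = 0.030175 / 0.37716 ≈ 0.080.

0.080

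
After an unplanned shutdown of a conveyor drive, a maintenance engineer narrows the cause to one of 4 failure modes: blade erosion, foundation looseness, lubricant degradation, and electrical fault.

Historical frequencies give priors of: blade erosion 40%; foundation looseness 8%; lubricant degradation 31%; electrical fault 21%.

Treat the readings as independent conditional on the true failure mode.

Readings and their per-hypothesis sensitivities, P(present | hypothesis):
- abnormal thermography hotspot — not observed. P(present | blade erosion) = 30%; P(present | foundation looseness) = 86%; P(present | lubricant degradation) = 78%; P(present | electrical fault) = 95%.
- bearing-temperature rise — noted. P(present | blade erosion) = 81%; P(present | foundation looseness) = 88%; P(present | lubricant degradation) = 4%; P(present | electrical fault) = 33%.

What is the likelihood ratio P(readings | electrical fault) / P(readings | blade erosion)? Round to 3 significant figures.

0.0291

The Bayes factor is the ratio of the joint likelihoods of the reading pattern under the two hypotheses (using 1 − P(present | H) for each absent reading).
  electrical fault: (1 − 0.95) × 0.33 = 0.0165
  blade erosion: (1 − 0.30) × 0.81 = 0.567
Bayes factor = 0.0165 / 0.567 ≈ 0.0291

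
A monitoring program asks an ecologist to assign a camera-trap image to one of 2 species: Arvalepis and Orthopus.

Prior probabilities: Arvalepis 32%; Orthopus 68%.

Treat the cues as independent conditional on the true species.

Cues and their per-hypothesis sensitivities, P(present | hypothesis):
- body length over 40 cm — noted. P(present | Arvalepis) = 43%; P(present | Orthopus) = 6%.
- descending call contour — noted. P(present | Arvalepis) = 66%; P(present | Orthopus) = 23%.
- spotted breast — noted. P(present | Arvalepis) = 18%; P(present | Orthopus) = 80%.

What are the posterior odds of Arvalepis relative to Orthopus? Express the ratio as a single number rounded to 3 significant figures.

Unnormalized posterior weight (prior times the cue likelihoods) for each of the two hypotheses:
  Arvalepis: 0.32 × 0.43 × 0.66 × 0.18 = 0.016347
  Orthopus: 0.68 × 0.06 × 0.23 × 0.80 = 0.0075072
Posterior odds = 0.016347 / 0.0075072 ≈ 2.18.

2.18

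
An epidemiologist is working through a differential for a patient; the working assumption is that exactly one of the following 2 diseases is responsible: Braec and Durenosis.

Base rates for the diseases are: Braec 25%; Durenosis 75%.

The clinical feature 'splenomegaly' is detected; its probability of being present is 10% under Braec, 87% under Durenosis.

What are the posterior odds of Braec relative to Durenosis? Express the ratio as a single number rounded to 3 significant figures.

The normalizing constant cancels in an odds ratio, so compute prior × likelihood for the two hypotheses only:
  Braec: 0.25 × 0.10 = 0.025
  Durenosis: 0.75 × 0.87 = 0.6525
Odds(Braec : Durenosis) = 0.025 / 0.6525 ≈ 0.0383.

0.0383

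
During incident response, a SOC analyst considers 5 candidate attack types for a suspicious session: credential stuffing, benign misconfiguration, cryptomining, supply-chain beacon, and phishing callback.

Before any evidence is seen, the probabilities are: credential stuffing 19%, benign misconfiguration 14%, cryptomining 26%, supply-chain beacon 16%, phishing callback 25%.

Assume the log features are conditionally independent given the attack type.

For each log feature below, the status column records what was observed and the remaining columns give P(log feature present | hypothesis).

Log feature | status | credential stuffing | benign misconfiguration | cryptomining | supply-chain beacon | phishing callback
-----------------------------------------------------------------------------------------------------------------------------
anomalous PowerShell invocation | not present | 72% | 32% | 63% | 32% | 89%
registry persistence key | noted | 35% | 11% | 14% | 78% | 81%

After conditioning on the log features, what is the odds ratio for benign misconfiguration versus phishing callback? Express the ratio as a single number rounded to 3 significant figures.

Posterior odds equal prior odds times the likelihood ratio; only the two competing hypotheses matter (using 1 − P(present | H) for each absent log feature).
  benign misconfiguration: 0.14 × (1 − 0.32) × 0.11 = 0.010472
  phishing callback: 0.25 × (1 − 0.89) × 0.81 = 0.022275
Posterior odds = 0.010472 / 0.022275 ≈ 0.470.

0.470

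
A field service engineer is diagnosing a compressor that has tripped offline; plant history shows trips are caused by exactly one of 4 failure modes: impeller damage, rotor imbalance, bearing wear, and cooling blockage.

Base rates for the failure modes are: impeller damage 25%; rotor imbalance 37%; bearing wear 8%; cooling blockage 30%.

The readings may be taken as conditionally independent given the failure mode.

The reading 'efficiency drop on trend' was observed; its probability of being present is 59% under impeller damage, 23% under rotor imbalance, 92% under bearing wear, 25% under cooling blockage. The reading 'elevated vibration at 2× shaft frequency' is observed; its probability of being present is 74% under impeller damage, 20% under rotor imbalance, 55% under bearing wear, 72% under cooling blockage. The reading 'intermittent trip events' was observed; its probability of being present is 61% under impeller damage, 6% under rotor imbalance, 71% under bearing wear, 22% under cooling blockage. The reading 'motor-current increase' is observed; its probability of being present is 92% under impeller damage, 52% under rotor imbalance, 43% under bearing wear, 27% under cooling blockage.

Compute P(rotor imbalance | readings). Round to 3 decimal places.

Multiply each prior by the joint likelihood of the reading pattern:
  impeller damage: 0.25 × 0.59 × 0.74 × 0.61 × 0.92 = 0.061255
  rotor imbalance: 0.37 × 0.23 × 0.20 × 0.06 × 0.52 = 0.00053102
  bearing wear: 0.08 × 0.92 × 0.55 × 0.71 × 0.43 = 0.012359
  cooling blockage: 0.30 × 0.25 × 0.72 × 0.22 × 0.27 = 0.0032076
Marginal likelihood of the evidence = 0.077352.
P(rotor imbalance | evidence) = 0.00053102 / 0.077352 ≈ 0.007.

0.007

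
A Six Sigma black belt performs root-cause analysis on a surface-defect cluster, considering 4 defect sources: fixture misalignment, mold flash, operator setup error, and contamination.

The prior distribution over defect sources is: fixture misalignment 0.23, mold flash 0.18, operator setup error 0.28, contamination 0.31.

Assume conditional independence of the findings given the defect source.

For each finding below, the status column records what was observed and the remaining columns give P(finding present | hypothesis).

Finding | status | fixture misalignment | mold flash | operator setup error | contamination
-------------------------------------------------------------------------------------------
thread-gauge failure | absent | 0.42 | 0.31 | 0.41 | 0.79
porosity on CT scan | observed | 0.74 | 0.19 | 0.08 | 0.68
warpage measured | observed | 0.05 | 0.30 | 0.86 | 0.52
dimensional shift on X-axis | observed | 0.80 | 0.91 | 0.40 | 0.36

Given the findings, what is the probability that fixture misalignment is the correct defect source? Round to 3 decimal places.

By Bayes' rule with conditional independence, the unnormalized weight for each hypothesis is prior × ∏ likelihoods (using 1 − P(present | H) for each absent finding):
  fixture misalignment: 0.23 × (1 − 0.42) × 0.74 × 0.05 × 0.80 = 0.0039486
  mold flash: 0.18 × (1 − 0.31) × 0.19 × 0.30 × 0.91 = 0.0064423
  operator setup error: 0.28 × (1 − 0.41) × 0.08 × 0.86 × 0.40 = 0.0045463
  contamination: 0.31 × (1 − 0.79) × 0.68 × 0.52 × 0.36 = 0.008287
The unnormalized weights sum to 0.023224.
P(fixture misalignment | evidence) = 0.0039486 / 0.023224 ≈ 0.170.

0.170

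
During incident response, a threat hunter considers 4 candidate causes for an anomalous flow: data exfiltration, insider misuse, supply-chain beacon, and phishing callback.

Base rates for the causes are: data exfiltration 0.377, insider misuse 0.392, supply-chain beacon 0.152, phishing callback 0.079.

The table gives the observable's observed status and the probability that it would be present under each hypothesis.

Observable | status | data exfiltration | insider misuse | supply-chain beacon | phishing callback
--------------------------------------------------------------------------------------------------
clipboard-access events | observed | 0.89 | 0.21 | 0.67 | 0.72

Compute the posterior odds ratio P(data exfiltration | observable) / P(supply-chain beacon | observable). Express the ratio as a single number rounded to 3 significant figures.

Posterior odds equal prior odds times the likelihood ratio; only the two competing hypotheses matter.
  data exfiltration: 0.377 × 0.89 = 0.33553
  supply-chain beacon: 0.152 × 0.67 = 0.10184
Posterior odds = 0.33553 / 0.10184 ≈ 3.29.

3.29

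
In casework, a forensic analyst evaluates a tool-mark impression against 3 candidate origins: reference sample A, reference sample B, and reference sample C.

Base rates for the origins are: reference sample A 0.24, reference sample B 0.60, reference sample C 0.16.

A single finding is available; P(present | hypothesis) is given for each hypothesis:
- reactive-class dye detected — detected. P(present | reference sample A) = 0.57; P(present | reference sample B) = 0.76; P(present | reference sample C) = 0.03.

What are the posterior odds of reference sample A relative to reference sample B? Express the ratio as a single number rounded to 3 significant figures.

Posterior odds equal prior odds times the likelihood ratio; only the two competing hypotheses matter.
  reference sample A: 0.24 × 0.57 = 0.1368
  reference sample B: 0.60 × 0.76 = 0.456
Posterior odds = 0.1368 / 0.456 ≈ 0.300.

0.300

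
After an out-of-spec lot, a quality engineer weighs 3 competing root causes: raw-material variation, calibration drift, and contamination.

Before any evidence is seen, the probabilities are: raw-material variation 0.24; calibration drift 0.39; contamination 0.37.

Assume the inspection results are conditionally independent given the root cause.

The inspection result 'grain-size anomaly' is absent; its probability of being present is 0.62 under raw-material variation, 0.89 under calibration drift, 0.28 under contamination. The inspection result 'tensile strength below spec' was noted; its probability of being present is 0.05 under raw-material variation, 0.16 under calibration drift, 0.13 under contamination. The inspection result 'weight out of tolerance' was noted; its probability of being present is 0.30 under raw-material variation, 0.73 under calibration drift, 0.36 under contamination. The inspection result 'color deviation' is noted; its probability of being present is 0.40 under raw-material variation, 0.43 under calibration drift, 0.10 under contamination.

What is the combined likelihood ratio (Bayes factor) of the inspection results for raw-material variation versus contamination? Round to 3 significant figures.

0.677

The Bayes factor is the ratio of the joint likelihoods of the inspection result pattern under the two hypotheses (using 1 − P(present | H) for each absent inspection result).
  raw-material variation: (1 − 0.62) × 0.05 × 0.30 × 0.40 = 0.00228
  contamination: (1 − 0.28) × 0.13 × 0.36 × 0.10 = 0.0033696
Bayes factor = 0.00228 / 0.0033696 ≈ 0.677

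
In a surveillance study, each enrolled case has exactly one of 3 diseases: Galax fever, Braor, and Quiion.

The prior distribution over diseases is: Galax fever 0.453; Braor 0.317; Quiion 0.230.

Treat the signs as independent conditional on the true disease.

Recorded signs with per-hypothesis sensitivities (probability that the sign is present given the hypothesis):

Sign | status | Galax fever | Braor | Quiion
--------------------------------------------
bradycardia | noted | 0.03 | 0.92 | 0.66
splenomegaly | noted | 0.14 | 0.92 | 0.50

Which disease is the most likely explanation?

Braor

For each hypothesis, the unnormalized posterior weight is prior × product of the sign likelihoods:
  Galax fever: 0.453 × 0.03 × 0.14 = 0.0019026
  Braor: 0.317 × 0.92 × 0.92 = 0.26831
  Quiion: 0.230 × 0.66 × 0.50 = 0.0759
Normalizing constant Z = 0.0019026 + 0.26831 + 0.0759 = 0.34611.
P(Galax fever | evidence) ≈ 0.0019026 / 0.34611 ≈ 0.005
P(Braor | evidence) ≈ 0.26831 / 0.34611 ≈ 0.775
P(Quiion | evidence) ≈ 0.0759 / 0.34611 ≈ 0.219
The largest is 0.775, so Braor is most probable.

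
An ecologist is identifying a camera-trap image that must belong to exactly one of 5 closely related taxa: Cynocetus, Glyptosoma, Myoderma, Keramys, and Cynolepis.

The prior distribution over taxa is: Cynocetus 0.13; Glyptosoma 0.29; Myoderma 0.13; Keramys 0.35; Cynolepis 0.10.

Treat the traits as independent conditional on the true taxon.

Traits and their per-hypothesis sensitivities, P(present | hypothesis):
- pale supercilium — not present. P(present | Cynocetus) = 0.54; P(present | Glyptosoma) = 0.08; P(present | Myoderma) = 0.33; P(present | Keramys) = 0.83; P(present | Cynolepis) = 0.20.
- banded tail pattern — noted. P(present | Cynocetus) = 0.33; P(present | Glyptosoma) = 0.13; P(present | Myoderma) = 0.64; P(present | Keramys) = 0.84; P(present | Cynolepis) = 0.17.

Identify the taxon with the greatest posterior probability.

By Bayes' rule with conditional independence, the unnormalized weight for each hypothesis is prior × ∏ likelihoods (using 1 − P(present | H) for each absent trait):
  Cynocetus: 0.13 × (1 − 0.54) × 0.33 = 0.019734
  Glyptosoma: 0.29 × (1 − 0.08) × 0.13 = 0.034684
  Myoderma: 0.13 × (1 − 0.33) × 0.64 = 0.055744
  Keramys: 0.35 × (1 − 0.83) × 0.84 = 0.04998
  Cynolepis: 0.10 × (1 − 0.20) × 0.17 = 0.0136
Marginal likelihood of the evidence = 0.17374.
P(Cynocetus | evidence) ≈ 0.019734 / 0.17374 ≈ 0.114
P(Glyptosoma | evidence) ≈ 0.034684 / 0.17374 ≈ 0.200
P(Myoderma | evidence) ≈ 0.055744 / 0.17374 ≈ 0.321
P(Keramys | evidence) ≈ 0.04998 / 0.17374 ≈ 0.288
P(Cynolepis | evidence) ≈ 0.0136 / 0.17374 ≈ 0.078
The largest is 0.321, so Myoderma is most probable.

Myoderma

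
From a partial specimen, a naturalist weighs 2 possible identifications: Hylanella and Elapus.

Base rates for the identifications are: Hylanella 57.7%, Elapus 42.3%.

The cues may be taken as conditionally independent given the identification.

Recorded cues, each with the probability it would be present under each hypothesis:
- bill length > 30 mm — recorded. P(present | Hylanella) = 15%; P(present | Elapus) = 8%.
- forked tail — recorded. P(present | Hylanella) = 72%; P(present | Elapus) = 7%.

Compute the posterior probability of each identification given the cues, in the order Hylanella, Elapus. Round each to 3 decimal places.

0.963, 0.037

By Bayes' rule with conditional independence, the unnormalized weight for each hypothesis is prior × ∏ likelihoods:
  Hylanella: 0.577 × 0.15 × 0.72 = 0.062316
  Elapus: 0.423 × 0.08 × 0.07 = 0.0023688
Marginal likelihood of the evidence = 0.064685.
P(Hylanella | evidence) = 0.062316 / 0.064685 ≈ 0.963
P(Elapus | evidence) = 0.0023688 / 0.064685 ≈ 0.037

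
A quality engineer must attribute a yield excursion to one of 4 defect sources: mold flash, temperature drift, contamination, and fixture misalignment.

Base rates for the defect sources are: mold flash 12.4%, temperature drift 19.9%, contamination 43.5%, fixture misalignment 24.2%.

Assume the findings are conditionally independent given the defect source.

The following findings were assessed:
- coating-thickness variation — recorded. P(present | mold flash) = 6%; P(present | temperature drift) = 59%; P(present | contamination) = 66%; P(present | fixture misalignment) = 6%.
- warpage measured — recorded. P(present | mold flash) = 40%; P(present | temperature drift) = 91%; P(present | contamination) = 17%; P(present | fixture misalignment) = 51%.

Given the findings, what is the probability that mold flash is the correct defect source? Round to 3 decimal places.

Multiply each prior by the joint likelihood of the evidence pattern:
  mold flash: 0.124 × 0.06 × 0.40 = 0.002976
  temperature drift: 0.199 × 0.59 × 0.91 = 0.10684
  contamination: 0.435 × 0.66 × 0.17 = 0.048807
  fixture misalignment: 0.242 × 0.06 × 0.51 = 0.0074052
Normalizing constant Z = 0.002976 + 0.10684 + 0.048807 + 0.0074052 = 0.16603.
P(mold flash | evidence) = 0.002976 / 0.16603 ≈ 0.018.

0.018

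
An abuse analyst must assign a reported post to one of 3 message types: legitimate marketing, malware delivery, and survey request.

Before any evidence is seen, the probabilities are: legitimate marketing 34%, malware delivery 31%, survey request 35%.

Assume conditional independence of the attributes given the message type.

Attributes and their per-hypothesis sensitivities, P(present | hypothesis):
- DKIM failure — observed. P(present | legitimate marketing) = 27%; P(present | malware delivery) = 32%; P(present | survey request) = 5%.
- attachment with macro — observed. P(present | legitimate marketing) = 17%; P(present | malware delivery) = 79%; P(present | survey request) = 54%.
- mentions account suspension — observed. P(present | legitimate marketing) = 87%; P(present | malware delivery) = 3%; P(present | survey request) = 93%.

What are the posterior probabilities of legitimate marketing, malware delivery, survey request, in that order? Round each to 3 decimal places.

Multiply each prior by the joint likelihood of the attribute pattern:
  legitimate marketing: 0.34 × 0.27 × 0.17 × 0.87 = 0.013577
  malware delivery: 0.31 × 0.32 × 0.79 × 0.03 = 0.002351
  survey request: 0.35 × 0.05 × 0.54 × 0.93 = 0.0087885
Normalizing constant Z = 0.013577 + 0.002351 + 0.0087885 = 0.024717.
P(legitimate marketing | evidence) = 0.013577 / 0.024717 ≈ 0.549
P(malware delivery | evidence) = 0.002351 / 0.024717 ≈ 0.095
P(survey request | evidence) = 0.0087885 / 0.024717 ≈ 0.356

0.549, 0.095, 0.356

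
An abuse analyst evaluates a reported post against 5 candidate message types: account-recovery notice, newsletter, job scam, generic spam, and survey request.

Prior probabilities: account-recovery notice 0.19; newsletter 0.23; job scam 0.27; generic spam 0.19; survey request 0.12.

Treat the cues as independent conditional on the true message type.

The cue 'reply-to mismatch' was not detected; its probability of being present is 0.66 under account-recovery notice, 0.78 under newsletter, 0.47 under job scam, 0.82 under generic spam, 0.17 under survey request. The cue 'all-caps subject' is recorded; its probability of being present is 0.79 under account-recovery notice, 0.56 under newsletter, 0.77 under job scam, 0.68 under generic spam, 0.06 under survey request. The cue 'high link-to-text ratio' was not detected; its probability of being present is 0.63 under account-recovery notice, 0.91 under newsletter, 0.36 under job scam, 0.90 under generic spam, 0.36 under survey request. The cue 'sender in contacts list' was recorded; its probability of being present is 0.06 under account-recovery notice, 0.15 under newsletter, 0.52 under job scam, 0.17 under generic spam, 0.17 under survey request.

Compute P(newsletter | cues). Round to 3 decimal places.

For each hypothesis, the unnormalized posterior weight is prior × product of the cue likelihoods (using 1 − P(present | H) for each absent cue):
  account-recovery notice: 0.19 × (1 − 0.66) × 0.79 × (1 − 0.63) × 0.06 = 0.001133
  newsletter: 0.23 × (1 − 0.78) × 0.56 × (1 − 0.91) × 0.15 = 0.00038254
  job scam: 0.27 × (1 − 0.47) × 0.77 × (1 − 0.36) × 0.52 = 0.03667
  generic spam: 0.19 × (1 − 0.82) × 0.68 × (1 − 0.90) × 0.17 = 0.00039535
  survey request: 0.12 × (1 − 0.17) × 0.06 × (1 − 0.36) × 0.17 = 0.00065019
The unnormalized weights sum to 0.039231.
P(newsletter | evidence) = 0.00038254 / 0.039231 ≈ 0.010.

0.010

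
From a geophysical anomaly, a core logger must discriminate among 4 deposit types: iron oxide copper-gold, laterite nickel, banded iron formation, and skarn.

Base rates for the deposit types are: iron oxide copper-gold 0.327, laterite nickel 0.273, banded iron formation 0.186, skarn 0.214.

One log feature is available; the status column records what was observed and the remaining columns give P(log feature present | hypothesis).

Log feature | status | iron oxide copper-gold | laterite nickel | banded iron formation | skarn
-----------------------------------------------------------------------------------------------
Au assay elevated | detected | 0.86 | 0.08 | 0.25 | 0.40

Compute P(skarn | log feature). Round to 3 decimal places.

For each hypothesis, the unnormalized posterior weight is prior × likelihood:
  iron oxide copper-gold: 0.327 × 0.86 = 0.28122
  laterite nickel: 0.273 × 0.08 = 0.02184
  banded iron formation: 0.186 × 0.25 = 0.0465
  skarn: 0.214 × 0.40 = 0.0856
Normalizing constant Z = 0.28122 + 0.02184 + 0.0465 + 0.0856 = 0.43516.
P(skarn | evidence) = 0.0856 / 0.43516 ≈ 0.197.

0.197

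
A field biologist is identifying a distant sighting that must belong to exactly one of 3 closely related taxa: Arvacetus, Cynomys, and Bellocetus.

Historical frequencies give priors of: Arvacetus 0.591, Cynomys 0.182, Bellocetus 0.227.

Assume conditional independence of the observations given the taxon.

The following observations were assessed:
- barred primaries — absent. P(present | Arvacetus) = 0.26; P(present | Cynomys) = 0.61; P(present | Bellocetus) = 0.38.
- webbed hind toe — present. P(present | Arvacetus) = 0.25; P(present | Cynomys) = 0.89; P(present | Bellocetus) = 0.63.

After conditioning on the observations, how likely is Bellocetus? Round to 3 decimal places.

0.339

For each hypothesis, the unnormalized posterior weight is prior × product of the observation likelihoods (using 1 − P(present | H) for each absent observation):
  Arvacetus: 0.591 × (1 − 0.26) × 0.25 = 0.10933
  Cynomys: 0.182 × (1 − 0.61) × 0.89 = 0.063172
  Bellocetus: 0.227 × (1 − 0.38) × 0.63 = 0.088666
Marginal likelihood of the evidence = 0.26117.
P(Bellocetus | evidence) = 0.088666 / 0.26117 ≈ 0.339.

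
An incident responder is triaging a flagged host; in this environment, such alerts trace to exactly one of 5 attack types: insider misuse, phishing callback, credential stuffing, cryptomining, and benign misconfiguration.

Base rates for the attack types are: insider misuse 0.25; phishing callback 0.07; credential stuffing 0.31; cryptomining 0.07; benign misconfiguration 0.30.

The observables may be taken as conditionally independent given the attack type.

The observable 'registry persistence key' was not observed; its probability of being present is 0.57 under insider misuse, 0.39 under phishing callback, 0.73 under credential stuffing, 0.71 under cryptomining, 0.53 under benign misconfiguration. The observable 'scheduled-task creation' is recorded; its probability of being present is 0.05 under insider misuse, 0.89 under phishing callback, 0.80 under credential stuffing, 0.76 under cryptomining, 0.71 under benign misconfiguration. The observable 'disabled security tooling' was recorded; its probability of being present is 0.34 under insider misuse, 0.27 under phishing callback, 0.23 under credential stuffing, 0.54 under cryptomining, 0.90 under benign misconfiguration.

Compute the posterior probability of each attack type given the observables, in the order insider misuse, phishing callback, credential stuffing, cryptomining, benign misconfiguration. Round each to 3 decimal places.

Multiply each prior by the joint likelihood of the observable pattern (using 1 − P(present | H) for each absent observable):
  insider misuse: 0.25 × (1 − 0.57) × 0.05 × 0.34 = 0.0018275
  phishing callback: 0.07 × (1 − 0.39) × 0.89 × 0.27 = 0.010261
  credential stuffing: 0.31 × (1 − 0.73) × 0.80 × 0.23 = 0.015401
  cryptomining: 0.07 × (1 − 0.71) × 0.76 × 0.54 = 0.0083311
  benign misconfiguration: 0.30 × (1 − 0.53) × 0.71 × 0.90 = 0.090099
Marginal likelihood of the evidence = 0.12592.
P(insider misuse | evidence) = 0.0018275 / 0.12592 ≈ 0.015
P(phishing callback | evidence) = 0.010261 / 0.12592 ≈ 0.081
P(credential stuffing | evidence) = 0.015401 / 0.12592 ≈ 0.122
P(cryptomining | evidence) = 0.0083311 / 0.12592 ≈ 0.066
P(benign misconfiguration | evidence) = 0.090099 / 0.12592 ≈ 0.716

0.015, 0.081, 0.122, 0.066, 0.716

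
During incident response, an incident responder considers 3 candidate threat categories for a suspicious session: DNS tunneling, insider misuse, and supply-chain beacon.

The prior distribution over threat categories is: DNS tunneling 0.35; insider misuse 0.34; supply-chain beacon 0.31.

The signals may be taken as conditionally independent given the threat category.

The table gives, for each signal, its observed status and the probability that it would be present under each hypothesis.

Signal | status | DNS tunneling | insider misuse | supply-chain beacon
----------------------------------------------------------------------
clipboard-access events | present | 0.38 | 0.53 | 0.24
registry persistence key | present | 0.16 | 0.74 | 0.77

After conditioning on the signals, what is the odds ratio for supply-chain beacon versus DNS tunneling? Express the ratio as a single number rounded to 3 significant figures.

Posterior odds equal prior odds times the likelihood ratio; only the two competing hypotheses matter.
  supply-chain beacon: 0.31 × 0.24 × 0.77 = 0.057288
  DNS tunneling: 0.35 × 0.38 × 0.16 = 0.02128
Posterior odds = 0.057288 / 0.02128 ≈ 2.69.

2.69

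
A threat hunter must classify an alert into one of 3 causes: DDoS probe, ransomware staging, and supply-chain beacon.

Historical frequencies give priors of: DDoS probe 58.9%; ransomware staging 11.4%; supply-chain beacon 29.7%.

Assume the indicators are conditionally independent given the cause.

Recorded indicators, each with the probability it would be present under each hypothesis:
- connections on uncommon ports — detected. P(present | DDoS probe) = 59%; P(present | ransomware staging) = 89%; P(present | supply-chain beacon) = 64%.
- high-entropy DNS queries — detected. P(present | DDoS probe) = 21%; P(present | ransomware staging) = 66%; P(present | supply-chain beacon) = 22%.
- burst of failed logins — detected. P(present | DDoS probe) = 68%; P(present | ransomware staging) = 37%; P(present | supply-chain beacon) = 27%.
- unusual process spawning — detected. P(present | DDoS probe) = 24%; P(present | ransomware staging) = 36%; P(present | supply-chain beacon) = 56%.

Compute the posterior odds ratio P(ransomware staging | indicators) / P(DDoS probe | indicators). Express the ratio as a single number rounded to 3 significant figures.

0.749

Unnormalized posterior weight (prior times the indicator likelihoods) for each of the two hypotheses:
  ransomware staging: 0.114 × 0.89 × 0.66 × 0.37 × 0.36 = 0.0089196
  DDoS probe: 0.589 × 0.59 × 0.21 × 0.68 × 0.24 = 0.01191
Odds(ransomware staging : DDoS probe) = 0.0089196 / 0.01191 ≈ 0.749.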